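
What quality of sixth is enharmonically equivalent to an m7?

A minor seventh spans 10 semitones.
A sixth spanning 10 semitones is augmented (the major sixth is 9).

augmented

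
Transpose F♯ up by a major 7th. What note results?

E#

F up a major seventh is E, so the target letter is E.
From F#, a major seventh is 11 semitones up: E#.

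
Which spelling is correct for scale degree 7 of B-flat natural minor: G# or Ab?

Each scale degree takes a distinct letter name. Degree 7 of a scale on B must use the letter A.
Ab and G# are enharmonically the same pitch, but only Ab uses the letter A, so it is the correct spelling here.

Ab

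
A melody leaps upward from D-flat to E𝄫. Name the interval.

The letter names run D→E, a span of 1 letter step, so the interval is some kind of second.
Db to Ebb is 1 semitone. A major second is 2, so 1 makes it minor.

minor second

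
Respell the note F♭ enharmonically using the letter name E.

Fb is pitch class 4. The letter E alone is pitch class 4.
Pitch class 4 on E needs no accidental: E.

E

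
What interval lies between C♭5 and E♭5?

major third

Counting letters C–D–E gives a third.
Cb→Eb = 4 semitones, exactly the major third.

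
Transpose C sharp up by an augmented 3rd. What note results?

A third above C lands on the letter E.
An augmented third spans 5 semitones, so C# moves to pitch class 6. On the letter E that is E##.

E##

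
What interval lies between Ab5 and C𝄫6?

diminished third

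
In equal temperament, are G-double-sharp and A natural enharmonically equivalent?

G## = pitch class 9 and A = pitch class 9 — the same pitch class, so they are enharmonic equivalents.

Yes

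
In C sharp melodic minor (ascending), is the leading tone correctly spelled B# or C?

B#

Each scale degree takes a distinct letter name. Degree 7 of a scale on C must use the letter B.
B# and C are enharmonically the same pitch, but only B# uses the letter B, so it is the correct spelling here.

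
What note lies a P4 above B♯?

A fourth above B lands on the letter E.
A perfect fourth spans 5 semitones, so B# moves to pitch class 5. On the letter E that is E#.

E#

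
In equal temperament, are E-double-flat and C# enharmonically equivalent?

No

Two spellings are enharmonically equivalent only if they share a pitch class.
Here Ebb → 2, C# → 1; 1 ≠ 2, so they are not.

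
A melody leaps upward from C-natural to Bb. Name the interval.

minor seventh

Counting letters C–D–E–F–G–A–B gives a seventh.
C→Bb = 10 semitones, 1 narrower than the major seventh (11), so minor.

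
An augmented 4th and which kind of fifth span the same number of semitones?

An augmented fourth spans 6 semitones.
A fifth spanning 6 semitones is diminished (the perfect fifth is 7).

diminished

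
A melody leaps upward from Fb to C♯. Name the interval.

doubly augmented fifth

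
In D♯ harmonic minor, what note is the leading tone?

C##

Degree 7 takes the letter 6 steps above D, which is C.
In harmonic minor, degree 7 sits 11 semitones above the tonic. D# + 11 semitones is pitch class 2, spelled on C as C##.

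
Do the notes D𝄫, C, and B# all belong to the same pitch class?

Dbb = pitch class 0 and C = pitch class 0 and B# = pitch class 0 — the same pitch class, so they are enharmonic equivalents.

Yes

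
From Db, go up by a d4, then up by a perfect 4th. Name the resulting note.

Cbb

A diminished fourth up from Db is Gbb (letter G, 4 semitones up).
A perfect fourth up from Gbb is Cbb (letter C, 5 semitones up).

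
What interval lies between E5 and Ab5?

The letter names run E→A, a span of 3 letter steps, so the interval is some kind of fourth.
E to Ab is 4 semitones. A perfect fourth is 5, so 4 makes it diminished.

diminished fourth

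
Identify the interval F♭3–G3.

augmented second

The letter names run F→G, a span of 1 letter step, so the interval is some kind of second.
Fb to G is 3 semitones. A major second is 2, so 3 makes it augmented.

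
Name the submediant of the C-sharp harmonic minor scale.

The C# harmonic minor scale runs C# D# E F# G# A B#.
Degree 6 is A.

A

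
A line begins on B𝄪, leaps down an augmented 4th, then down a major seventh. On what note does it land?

G#

An augmented fourth down from B## is F## (letter F, 6 semitones down).
A major seventh down from F## is G# (letter G, 11 semitones down).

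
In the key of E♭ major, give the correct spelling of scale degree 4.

Degree 4 takes the letter 3 steps above E, which is A.
In major, degree 4 sits 5 semitones above the tonic. Eb + 5 semitones is pitch class 8, spelled on A as Ab.

Ab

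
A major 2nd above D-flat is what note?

Eb

D up a major second is E, so the target letter is E.
From Db, a major second is 2 semitones up: Eb.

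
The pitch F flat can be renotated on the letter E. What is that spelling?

Fb is pitch class 4. The letter E alone is pitch class 4.
Pitch class 4 on E needs no accidental: E.

E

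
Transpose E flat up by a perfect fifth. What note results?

Bb

A fifth above E lands on the letter B.
A perfect fifth spans 7 semitones, so Eb moves to pitch class 10. On the letter B that is Bb.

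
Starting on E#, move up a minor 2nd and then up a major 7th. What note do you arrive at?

E#

A minor second up from E# is F# (letter F, 1 semitone up).
A major seventh up from F# is E# (letter E, 11 semitones up).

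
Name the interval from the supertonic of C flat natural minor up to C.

The supertonic of Cb natural minor is Db.
Db up to C: letters D→C make it a seventh; 11 semitones makes it major.

major seventh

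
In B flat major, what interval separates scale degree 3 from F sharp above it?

major third

Scale degree 3 of Bb major is D.
D up to F#: letters D→F make it a third; 4 semitones makes it major.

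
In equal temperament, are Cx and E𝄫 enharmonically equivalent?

C## is pitch class 2; Ebb is pitch class 2.
All spellings map to pitch class 2, so they are enharmonically equivalent.

Yes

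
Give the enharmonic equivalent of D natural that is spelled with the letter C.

D is pitch class 2. The letter C alone is pitch class 0.
To reach pitch class 2 from C requires an offset of +2 semitones, i.e. double sharp: C##.

C##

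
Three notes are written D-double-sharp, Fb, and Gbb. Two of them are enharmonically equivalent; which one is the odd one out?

Gbb

In 12-tone equal temperament, enharmonic equivalents share a pitch class. D## is pitch class 4; Fb is pitch class 4; Gbb is pitch class 5.
D## and Fb share pitch class 4, while Gbb is pitch class 5.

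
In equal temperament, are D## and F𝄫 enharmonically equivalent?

Two spellings are enharmonically equivalent only if they share a pitch class.
Here D## → 4, Fbb → 3; 3 ≠ 4, so they are not.

No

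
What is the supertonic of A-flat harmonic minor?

Degree 2 takes the letter 1 step above A, which is B.
In harmonic minor, degree 2 sits 2 semitones above the tonic. Ab + 2 semitones is pitch class 10, spelled on B as Bb.

Bb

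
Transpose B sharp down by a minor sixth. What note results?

B down a major sixth is D, so the target letter is D.
From B#, a minor sixth is 8 semitones down: D##.

D##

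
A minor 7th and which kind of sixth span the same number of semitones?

augmented

A minor seventh spans 10 semitones.
A sixth spanning 10 semitones is augmented (the major sixth is 9).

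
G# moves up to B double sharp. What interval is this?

augmented third

Counting letters G–A–B gives a third.
G#→B## = 5 semitones, 1 wider than the major third (4), so augmented.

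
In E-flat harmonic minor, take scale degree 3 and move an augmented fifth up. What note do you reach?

D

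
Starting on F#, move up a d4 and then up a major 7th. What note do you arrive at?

A

A diminished fourth up from F# is Bb (letter B, 4 semitones up).
A major seventh up from Bb is A (letter A, 11 semitones up).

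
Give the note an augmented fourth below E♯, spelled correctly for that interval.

B

A fourth below E lands on the letter B.
An augmented fourth spans 6 semitones, so E# moves to pitch class 11. On the letter B that is B.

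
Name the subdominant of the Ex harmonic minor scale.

A##

Degree 4 takes the letter 3 steps above E, which is A.
In harmonic minor, degree 4 sits 5 semitones above the tonic. E## + 5 semitones is pitch class 11, spelled on A as A##.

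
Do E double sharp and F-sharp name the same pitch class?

Yes

E## is pitch class 6; F# is pitch class 6.
All spellings map to pitch class 6, so they are enharmonically equivalent.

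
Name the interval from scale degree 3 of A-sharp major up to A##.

Scale degree 3 of A# major is C##.
C## up to A##: letters C→A make it a sixth; 9 semitones makes it major.

major sixth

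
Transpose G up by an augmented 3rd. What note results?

G up a major third is B, so the target letter is B.
From G, an augmented third is 5 semitones up: B#.

B#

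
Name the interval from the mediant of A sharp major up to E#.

minor third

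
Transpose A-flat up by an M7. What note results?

G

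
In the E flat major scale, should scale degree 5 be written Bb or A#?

Bb

Each scale degree takes a distinct letter name. Degree 5 of a scale on E must use the letter B.
Bb and A# are enharmonically the same pitch, but only Bb uses the letter B, so it is the correct spelling here.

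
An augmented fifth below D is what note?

A fifth below D lands on the letter G.
An augmented fifth spans 8 semitones, so D moves to pitch class 6. On the letter G that is Gb.

Gb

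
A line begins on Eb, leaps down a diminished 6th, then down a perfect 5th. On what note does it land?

A diminished sixth down from Eb is G# (letter G, 7 semitones down).
A perfect fifth down from G# is C# (letter C, 7 semitones down).

C#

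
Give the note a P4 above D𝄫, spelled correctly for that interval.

A fourth above D lands on the letter G.
A perfect fourth spans 5 semitones, so Dbb moves to pitch class 5. On the letter G that is Gbb.

Gbb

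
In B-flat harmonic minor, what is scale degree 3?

Db

Degree 3 takes the letter 2 steps above B, which is D.
In harmonic minor, degree 3 sits 3 semitones above the tonic. Bb + 3 semitones is pitch class 1, spelled on D as Db.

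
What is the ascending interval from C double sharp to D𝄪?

Counting letters C–D gives a second.
C##→D## = 2 semitones, exactly the major second.

major second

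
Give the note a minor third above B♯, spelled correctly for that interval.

A third above B lands on the letter D.
A minor third spans 3 semitones, so B# moves to pitch class 3. On the letter D that is D#.

D#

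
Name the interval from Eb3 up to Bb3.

perfect fifth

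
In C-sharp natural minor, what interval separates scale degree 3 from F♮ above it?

minor second

Scale degree 3 of C# natural minor is E.
E up to F: letters E→F make it a second; 1 semitone makes it minor.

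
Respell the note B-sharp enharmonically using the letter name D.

Plain D sits 2 semitones above B#, so on the letter D the same pitch needs a double flat: Dbb.

Dbb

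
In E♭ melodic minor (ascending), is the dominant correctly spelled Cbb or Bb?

Each scale degree takes a distinct letter name. Degree 5 of a scale on E must use the letter B.
Bb and Cbb are enharmonically the same pitch, but only Bb uses the letter B, so it is the correct spelling here.

Bb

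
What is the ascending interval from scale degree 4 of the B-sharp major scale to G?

diminished third

Scale degree 4 of B# major is E#.
E# up to G: letters E→G make it a third; 2 semitones makes it diminished.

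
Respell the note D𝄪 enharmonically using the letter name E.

Plain E sits at the same pitch as D##, so on the letter E the same pitch needs a natural: E.

E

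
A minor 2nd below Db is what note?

C

A second below D lands on the letter C.
A minor second spans 1 semitone, so Db moves to pitch class 0. On the letter C that is C.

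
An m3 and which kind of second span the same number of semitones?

A minor third spans 3 semitones.
A second spanning 3 semitones is augmented (the major second is 2).

augmented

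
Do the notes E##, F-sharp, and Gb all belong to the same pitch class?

Yes

E## = pitch class 6 and F# = pitch class 6 and Gb = pitch class 6 — the same pitch class, so they are enharmonic equivalents.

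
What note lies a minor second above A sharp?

B

A up a major second is B, so the target letter is B.
From A#, a minor second is 1 semitone up: B.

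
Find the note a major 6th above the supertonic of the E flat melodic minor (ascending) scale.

D

The supertonic of Eb melodic minor (ascending) is F.
A major sixth (9 semitones) above F lands on the letter D, giving D.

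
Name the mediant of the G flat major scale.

The Gb major scale runs Gb Ab Bb Cb Db Eb F.
Degree 3 is Bb.

Bb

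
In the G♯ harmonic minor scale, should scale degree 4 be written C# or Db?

Each scale degree takes a distinct letter name. Degree 4 of a scale on G must use the letter C.
C# and Db are enharmonically the same pitch, but only C# uses the letter C, so it is the correct spelling here.

C#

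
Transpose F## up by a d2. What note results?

F up a major second is G, so the target letter is G.
From F##, a diminished second is 0 semitones up: G.

G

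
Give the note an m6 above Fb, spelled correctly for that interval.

Dbb

F up a major sixth is D, so the target letter is D.
From Fb, a minor sixth is 8 semitones up: Dbb.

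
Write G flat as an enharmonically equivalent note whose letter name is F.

Gb is pitch class 6. The letter F alone is pitch class 5.
To reach pitch class 6 from F requires an offset of +1 semitone, i.e. sharp: F#.

F#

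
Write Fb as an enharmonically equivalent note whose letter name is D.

Fb is pitch class 4. The letter D alone is pitch class 2.
To reach pitch class 4 from D requires an offset of +2 semitones, i.e. double sharp: D##.

D##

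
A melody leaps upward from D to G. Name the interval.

Counting letters D–E–F–G gives a fourth.
D→G = 5 semitones, exactly the perfect fourth.

perfect fourth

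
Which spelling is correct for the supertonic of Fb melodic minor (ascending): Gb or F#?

Each scale degree takes a distinct letter name. Degree 2 of a scale on F must use the letter G.
Gb and F# are enharmonically the same pitch, but only Gb uses the letter G, so it is the correct spelling here.

Gb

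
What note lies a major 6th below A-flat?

A sixth below A lands on the letter C.
A major sixth spans 9 semitones, so Ab moves to pitch class 11. On the letter C that is Cb.

Cb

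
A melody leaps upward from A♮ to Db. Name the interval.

diminished fourth

Counting letters A–B–C–D gives a fourth.
A→Db = 4 semitones, 1 narrower than the perfect fourth (5), so diminished.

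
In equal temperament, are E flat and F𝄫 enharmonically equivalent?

Yes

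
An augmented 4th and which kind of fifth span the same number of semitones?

diminished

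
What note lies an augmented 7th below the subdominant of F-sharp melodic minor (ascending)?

Cb

The subdominant of F# melodic minor (ascending) is B.
An augmented seventh (12 semitones) below B lands on the letter C, giving Cb.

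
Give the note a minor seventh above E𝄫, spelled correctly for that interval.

A seventh above E lands on the letter D.
A minor seventh spans 10 semitones, so Ebb moves to pitch class 0. On the letter D that is Dbb.

Dbb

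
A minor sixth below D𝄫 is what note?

Fb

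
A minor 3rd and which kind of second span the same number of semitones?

A minor third spans 3 semitones.
A second spanning 3 semitones is augmented (the major second is 2).

augmented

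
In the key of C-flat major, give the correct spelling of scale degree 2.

Db

The Cb major scale runs Cb Db Eb Fb Gb Ab Bb.
Degree 2 is Db.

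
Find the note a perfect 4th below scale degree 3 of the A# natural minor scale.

G#

Scale degree 3 of A# natural minor is C#.
A perfect fourth (5 semitones) below C# lands on the letter G, giving G#.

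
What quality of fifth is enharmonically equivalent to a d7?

doubly augmented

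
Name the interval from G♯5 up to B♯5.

Counting letters G–A–B gives a third.
G#→B# = 4 semitones, exactly the major third.

major third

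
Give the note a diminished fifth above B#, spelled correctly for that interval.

F#

A fifth above B lands on the letter F.
A diminished fifth spans 6 semitones, so B# moves to pitch class 6. On the letter F that is F#.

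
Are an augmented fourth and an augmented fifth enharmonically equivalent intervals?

An augmented fourth spans 6 semitones; an augmented fifth spans 8.
The spans differ, so they are not enharmonic equivalents.

No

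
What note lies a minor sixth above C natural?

Ab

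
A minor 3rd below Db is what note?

Bb

A third below D lands on the letter B.
A minor third spans 3 semitones, so Db moves to pitch class 10. On the letter B that is Bb.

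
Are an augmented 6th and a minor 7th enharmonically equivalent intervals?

An augmented sixth spans 10 semitones; a minor seventh spans 10.
They are enharmonically equivalent.

Yes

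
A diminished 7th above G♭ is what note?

Fbb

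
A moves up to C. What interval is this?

minor third

Counting letters A–B–C gives a third.
A→C = 3 semitones, 1 narrower than the major third (4), so minor.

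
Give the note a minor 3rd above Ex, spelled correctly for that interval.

G##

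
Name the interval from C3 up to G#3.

Counting letters C–D–E–F–G gives a fifth.
C→G# = 8 semitones, 1 wider than the perfect fifth (7), so augmented.

augmented fifth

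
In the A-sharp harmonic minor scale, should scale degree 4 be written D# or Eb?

D#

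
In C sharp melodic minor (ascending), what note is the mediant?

The C# melodic minor (ascending) scale runs C# D# E F# G# A# B#.
Degree 3 is E.

E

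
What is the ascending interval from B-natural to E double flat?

Counting letters B–C–D–E gives a fourth.
B→Ebb = 3 semitones, 2 narrower than the perfect fourth (5), so doubly diminished.

doubly diminished fourth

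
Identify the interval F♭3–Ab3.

major third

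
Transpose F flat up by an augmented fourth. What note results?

F up a perfect fourth is Bb, so the target letter is B.
From Fb, an augmented fourth is 6 semitones up: Bb.

Bb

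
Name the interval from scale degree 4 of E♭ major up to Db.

perfect fourth

Scale degree 4 of Eb major is Ab.
Ab up to Db: letters A→D make it a fourth; 5 semitones makes it perfect.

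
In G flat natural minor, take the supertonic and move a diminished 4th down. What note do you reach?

The supertonic of Gb natural minor is Ab.
A diminished fourth (4 semitones) below Ab lands on the letter E, giving E.

E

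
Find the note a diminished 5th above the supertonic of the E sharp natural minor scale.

C#

The supertonic of E# natural minor is F##.
A diminished fifth (6 semitones) above F## lands on the letter C, giving C#.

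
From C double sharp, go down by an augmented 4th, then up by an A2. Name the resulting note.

A##

An augmented fourth down from C## is G# (letter G, 6 semitones down).
An augmented second up from G# is A## (letter A, 3 semitones up).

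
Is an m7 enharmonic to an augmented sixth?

A minor seventh spans 10 semitones; an augmented sixth spans 10.
They are enharmonically equivalent.

Yes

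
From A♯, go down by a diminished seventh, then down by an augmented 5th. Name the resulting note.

A diminished seventh down from A# is B## (letter B, 9 semitones down).
An augmented fifth down from B## is E# (letter E, 8 semitones down).

E#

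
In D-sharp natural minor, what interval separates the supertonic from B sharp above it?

The supertonic of D# natural minor is E#.
E# up to B#: letters E→B make it a fifth; 7 semitones makes it perfect.

perfect fifth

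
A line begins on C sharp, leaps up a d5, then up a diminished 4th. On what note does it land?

Cb

A diminished fifth up from C# is G (letter G, 6 semitones up).
A diminished fourth up from G is Cb (letter C, 4 semitones up).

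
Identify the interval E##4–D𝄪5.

minor seventh

The letter names run E→D, a span of 6 letter steps, so the interval is some kind of seventh.
E## to D## is 10 semitones. A major seventh is 11, so 10 makes it minor.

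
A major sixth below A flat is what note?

Cb

A sixth below A lands on the letter C.
A major sixth spans 9 semitones, so Ab moves to pitch class 11. On the letter C that is Cb.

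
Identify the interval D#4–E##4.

augmented second

The letter names run D→E, a span of 1 letter step, so the interval is some kind of second.
D# to E## is 3 semitones. A major second is 2, so 3 makes it augmented.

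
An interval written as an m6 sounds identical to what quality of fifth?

augmented

A minor sixth spans 8 semitones.
A fifth spanning 8 semitones is augmented (the perfect fifth is 7).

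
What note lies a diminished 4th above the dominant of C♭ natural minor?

The dominant of Cb natural minor is Gb.
A diminished fourth (4 semitones) above Gb lands on the letter C, giving Cbb.

Cbb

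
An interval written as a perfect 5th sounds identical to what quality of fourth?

A perfect fifth spans 7 semitones.
A fourth spanning 7 semitones is doubly augmented (the perfect fourth is 5).

doubly augmented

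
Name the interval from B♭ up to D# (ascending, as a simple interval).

augmented third

Counting letters B–C–D gives a third.
Bb→D# = 5 semitones, 1 wider than the major third (4), so augmented.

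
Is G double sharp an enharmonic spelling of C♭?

G## is pitch class 9; Cb is pitch class 11.
The pitch classes differ (9 vs. 11), so they are not enharmonic equivalents.

No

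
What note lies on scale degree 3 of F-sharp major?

A#

The F# major scale runs F# G# A# B C# D# E#.
Degree 3 is A#.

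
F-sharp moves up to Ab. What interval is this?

Counting letters F–G–A gives a third.
F#→Ab = 2 semitones, 2 narrower than the major third (4), so diminished.

diminished third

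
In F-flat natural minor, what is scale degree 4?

Degree 4 takes the letter 3 steps above F, which is B.
In natural minor, degree 4 sits 5 semitones above the tonic. Fb + 5 semitones is pitch class 9, spelled on B as Bbb.

Bbb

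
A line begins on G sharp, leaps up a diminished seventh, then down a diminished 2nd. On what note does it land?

A diminished seventh up from G# is F (letter F, 9 semitones up).
A diminished second down from F is E# (letter E, 0 semitones down).

E#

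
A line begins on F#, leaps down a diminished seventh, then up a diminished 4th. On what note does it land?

C#

A diminished seventh down from F# is G## (letter G, 9 semitones down).
A diminished fourth up from G## is C# (letter C, 4 semitones up).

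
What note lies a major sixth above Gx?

E##

A sixth above G lands on the letter E.
A major sixth spans 9 semitones, so G## moves to pitch class 6. On the letter E that is E##.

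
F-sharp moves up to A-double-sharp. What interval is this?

augmented third

The letter names run F→A, a span of 2 letter steps, so the interval is some kind of third.
F# to A## is 5 semitones. A major third is 4, so 5 makes it augmented.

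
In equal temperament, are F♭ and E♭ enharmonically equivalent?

No

Fb is pitch class 4; Eb is pitch class 3.
The pitch classes differ (4 vs. 3), so they are not enharmonic equivalents.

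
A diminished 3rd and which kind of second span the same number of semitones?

A diminished third spans 2 semitones.
A second spanning 2 semitones is major (the major second is 2).

major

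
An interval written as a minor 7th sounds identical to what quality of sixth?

A minor seventh spans 10 semitones.
A sixth spanning 10 semitones is augmented (the major sixth is 9).

augmented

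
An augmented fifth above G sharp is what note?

G up a perfect fifth is D, so the target letter is D.
From G#, an augmented fifth is 8 semitones up: D##.

D##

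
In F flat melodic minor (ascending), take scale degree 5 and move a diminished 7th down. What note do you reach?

D

Scale degree 5 of Fb melodic minor (ascending) is Cb.
A diminished seventh (9 semitones) below Cb lands on the letter D, giving D.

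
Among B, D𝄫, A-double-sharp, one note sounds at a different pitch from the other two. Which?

In 12-tone equal temperament, enharmonic equivalents share a pitch class. B is pitch class 11; Dbb is pitch class 0; A## is pitch class 11.
B and A## share pitch class 11, while Dbb is pitch class 0.

Dbb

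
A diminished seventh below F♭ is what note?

F down a major seventh is Gb, so the target letter is G.
From Fb, a diminished seventh is 9 semitones down: G.

G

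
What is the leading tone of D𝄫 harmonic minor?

Cb

Degree 7 takes the letter 6 steps above D, which is C.
In harmonic minor, degree 7 sits 11 semitones above the tonic. Dbb + 11 semitones is pitch class 11, spelled on C as Cb.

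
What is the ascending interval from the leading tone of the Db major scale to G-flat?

diminished fifth

The leading tone of Db major is C.
C up to Gb: letters C→G make it a fifth; 6 semitones makes it diminished.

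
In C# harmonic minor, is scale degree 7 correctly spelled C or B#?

B#

Each scale degree takes a distinct letter name. Degree 7 of a scale on C must use the letter B.
B# and C are enharmonically the same pitch, but only B# uses the letter B, so it is the correct spelling here.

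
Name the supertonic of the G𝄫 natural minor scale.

Abb

Degree 2 takes the letter 1 step above G, which is A.
In natural minor, degree 2 sits 2 semitones above the tonic. Gbb + 2 semitones is pitch class 7, spelled on A as Abb.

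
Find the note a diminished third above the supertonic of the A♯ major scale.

D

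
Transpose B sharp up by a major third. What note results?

D##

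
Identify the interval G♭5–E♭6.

The letter names run G→E, a span of 5 letter steps, so the interval is some kind of sixth.
Gb to Eb is 9 semitones. A major sixth is 9, so 9 makes it major.

major sixth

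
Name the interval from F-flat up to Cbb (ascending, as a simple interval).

diminished fifth

Counting letters F–G–A–B–C gives a fifth.
Fb→Cbb = 6 semitones, 1 narrower than the perfect fifth (7), so diminished.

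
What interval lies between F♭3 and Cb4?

Counting letters F–G–A–B–C gives a fifth.
Fb→Cb = 7 semitones, exactly the perfect fifth.

perfect fifth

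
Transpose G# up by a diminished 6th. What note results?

G up a major sixth is E, so the target letter is E.
From G#, a diminished sixth is 7 semitones up: Eb.

Eb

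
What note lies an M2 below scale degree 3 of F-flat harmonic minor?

Scale degree 3 of Fb harmonic minor is Abb.
A major second (2 semitones) below Abb lands on the letter G, giving Gbb.

Gbb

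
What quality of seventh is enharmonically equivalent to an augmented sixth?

minor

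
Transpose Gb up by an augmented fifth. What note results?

D

G up a perfect fifth is D, so the target letter is D.
From Gb, an augmented fifth is 8 semitones up: D.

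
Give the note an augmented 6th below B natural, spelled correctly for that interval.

A sixth below B lands on the letter D.
An augmented sixth spans 10 semitones, so B moves to pitch class 1. On the letter D that is Db.

Db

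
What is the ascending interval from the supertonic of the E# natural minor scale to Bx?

The supertonic of E# natural minor is F##.
F## up to B##: letters F→B make it a fourth; 6 semitones makes it augmented.

augmented fourth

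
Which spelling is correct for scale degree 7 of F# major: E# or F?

E#

Each scale degree takes a distinct letter name. Degree 7 of a scale on F must use the letter E.
E# and F are enharmonically the same pitch, but only E# uses the letter E, so it is the correct spelling here.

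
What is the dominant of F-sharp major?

C#

The F# major scale runs F# G# A# B C# D# E#.
Degree 5 is C#.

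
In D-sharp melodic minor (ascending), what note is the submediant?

B#

Degree 6 takes the letter 5 steps above D, which is B.
In melodic minor (ascending), degree 6 sits 9 semitones above the tonic. D# + 9 semitones is pitch class 0, spelled on B as B#.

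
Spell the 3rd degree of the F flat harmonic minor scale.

Abb

Degree 3 takes the letter 2 steps above F, which is A.
In harmonic minor, degree 3 sits 3 semitones above the tonic. Fb + 3 semitones is pitch class 7, spelled on A as Abb.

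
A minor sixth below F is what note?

F down a major sixth is Ab, so the target letter is A.
From F, a minor sixth is 8 semitones down: A.

A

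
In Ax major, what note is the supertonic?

Degree 2 takes the letter 1 step above A, which is B.
In major, degree 2 sits 2 semitones above the tonic. A## + 2 semitones is pitch class 1, spelled on B as B##.

B##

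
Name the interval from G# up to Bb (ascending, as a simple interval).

diminished third

The letter names run G→B, a span of 2 letter steps, so the interval is some kind of third.
G# to Bb is 2 semitones. A major third is 4, so 2 makes it diminished.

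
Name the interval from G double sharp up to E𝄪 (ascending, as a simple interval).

The letter names run G→E, a span of 5 letter steps, so the interval is some kind of sixth.
G## to E## is 9 semitones. A major sixth is 9, so 9 makes it major.

major sixth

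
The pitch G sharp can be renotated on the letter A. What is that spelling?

G# is pitch class 8. The letter A alone is pitch class 9.
To reach pitch class 8 from A requires an offset of -1 semitone, i.e. flat: Ab.

Ab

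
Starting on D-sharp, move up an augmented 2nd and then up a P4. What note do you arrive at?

A##

An augmented second up from D# is E## (letter E, 3 semitones up).
A perfect fourth up from E## is A## (letter A, 5 semitones up).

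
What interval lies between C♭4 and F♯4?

doubly augmented fourth

The letter names run C→F, a span of 3 letter steps, so the interval is some kind of fourth.
Cb to F# is 7 semitones. A perfect fourth is 5, so 7 makes it doubly augmented.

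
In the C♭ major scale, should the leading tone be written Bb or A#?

Bb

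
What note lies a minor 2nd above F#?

G

A second above F lands on the letter G.
A minor second spans 1 semitone, so F# moves to pitch class 7. On the letter G that is G.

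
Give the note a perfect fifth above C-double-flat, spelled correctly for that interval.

Gbb

C up a perfect fifth is G, so the target letter is G.
From Cbb, a perfect fifth is 7 semitones up: Gbb.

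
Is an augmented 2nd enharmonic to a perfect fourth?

An augmented second spans 3 semitones; a perfect fourth spans 5.
The spans differ, so they are not enharmonic equivalents.

No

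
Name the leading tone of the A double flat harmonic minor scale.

The Abb harmonic minor scale runs Abb Bbb Cbb Dbb Ebb Fbb Gb.
Degree 7 is Gb.

Gb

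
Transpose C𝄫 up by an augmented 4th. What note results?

C up a perfect fourth is F, so the target letter is F.
From Cbb, an augmented fourth is 6 semitones up: Fb.

Fb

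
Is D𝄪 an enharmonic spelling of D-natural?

No

Two spellings are enharmonically equivalent only if they share a pitch class.
Here D## → 4, D → 2; 2 ≠ 4, so they are not.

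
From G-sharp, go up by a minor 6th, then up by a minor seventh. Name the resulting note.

A minor sixth up from G# is E (letter E, 8 semitones up).
A minor seventh up from E is D (letter D, 10 semitones up).

D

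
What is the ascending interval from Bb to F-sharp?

augmented fifth

Counting letters B–C–D–E–F gives a fifth.
Bb→F# = 8 semitones, 1 wider than the perfect fifth (7), so augmented.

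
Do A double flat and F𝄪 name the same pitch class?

Yes

Abb = pitch class 7 and F## = pitch class 7 — the same pitch class, so they are enharmonic equivalents.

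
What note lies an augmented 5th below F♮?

Bbb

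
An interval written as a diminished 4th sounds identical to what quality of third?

A diminished fourth spans 4 semitones.
A third spanning 4 semitones is major (the major third is 4).

major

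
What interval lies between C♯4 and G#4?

Counting letters C–D–E–F–G gives a fifth.
C#→G# = 7 semitones, exactly the perfect fifth.

perfect fifth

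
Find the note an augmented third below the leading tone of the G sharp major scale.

D

The leading tone of G# major is F##.
An augmented third (5 semitones) below F## lands on the letter D, giving D.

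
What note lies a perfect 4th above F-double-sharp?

B#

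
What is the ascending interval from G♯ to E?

The letter names run G→E, a span of 5 letter steps, so the interval is some kind of sixth.
G# to E is 8 semitones. A major sixth is 9, so 8 makes it minor.

minor sixth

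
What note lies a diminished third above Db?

Fbb

A third above D lands on the letter F.
A diminished third spans 2 semitones, so Db moves to pitch class 3. On the letter F that is Fbb.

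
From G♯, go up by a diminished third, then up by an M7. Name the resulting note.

A diminished third up from G# is Bb (letter B, 2 semitones up).
A major seventh up from Bb is A (letter A, 11 semitones up).

A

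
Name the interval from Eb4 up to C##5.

Counting letters E–F–G–A–B–C gives a sixth.
Eb→C## = 11 semitones, 2 wider than the major sixth (9), so doubly augmented.

doubly augmented sixth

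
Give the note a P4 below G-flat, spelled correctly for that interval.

Db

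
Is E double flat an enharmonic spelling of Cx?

Ebb is pitch class 2; C## is pitch class 2.
All spellings map to pitch class 2, so they are enharmonically equivalent.

Yes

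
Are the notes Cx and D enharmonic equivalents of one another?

C## is pitch class 2; D is pitch class 2.
All spellings map to pitch class 2, so they are enharmonically equivalent.

Yes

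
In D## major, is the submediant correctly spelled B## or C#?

B##

Each scale degree takes a distinct letter name. Degree 6 of a scale on D must use the letter B.
B## and C# are enharmonically the same pitch, but only B## uses the letter B, so it is the correct spelling here.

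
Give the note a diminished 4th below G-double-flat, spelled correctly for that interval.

Db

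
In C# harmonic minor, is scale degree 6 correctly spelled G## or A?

A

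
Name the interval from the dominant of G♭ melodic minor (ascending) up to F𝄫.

diminished third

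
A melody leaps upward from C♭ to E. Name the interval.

augmented third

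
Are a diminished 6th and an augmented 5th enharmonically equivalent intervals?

A diminished sixth spans 7 semitones; an augmented fifth spans 8.
The spans differ, so they are not enharmonic equivalents.

No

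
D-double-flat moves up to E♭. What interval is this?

Counting letters D–E gives a second.
Dbb→Eb = 3 semitones, 1 wider than the major second (2), so augmented.

augmented second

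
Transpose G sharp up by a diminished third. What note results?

A third above G lands on the letter B.
A diminished third spans 2 semitones, so G# moves to pitch class 10. On the letter B that is Bb.

Bb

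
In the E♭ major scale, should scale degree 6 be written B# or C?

Each scale degree takes a distinct letter name. Degree 6 of a scale on E must use the letter C.
C and B# are enharmonically the same pitch, but only C uses the letter C, so it is the correct spelling here.

C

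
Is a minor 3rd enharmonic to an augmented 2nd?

Yes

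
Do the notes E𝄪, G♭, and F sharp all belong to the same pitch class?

Yes

E## = pitch class 6 and Gb = pitch class 6 and F# = pitch class 6 — the same pitch class, so they are enharmonic equivalents.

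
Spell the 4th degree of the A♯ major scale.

The A# major scale runs A# B# C## D# E# F## G##.
Degree 4 is D#.

D#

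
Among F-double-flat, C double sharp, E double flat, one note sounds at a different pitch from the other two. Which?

Fbb

In 12-tone equal temperament, enharmonic equivalents share a pitch class. Fbb is pitch class 3; C## is pitch class 2; Ebb is pitch class 2.
C## and Ebb share pitch class 2, while Fbb is pitch class 3.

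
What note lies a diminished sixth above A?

A up a major sixth is F#, so the target letter is F.
From A, a diminished sixth is 7 semitones up: Fb.

Fb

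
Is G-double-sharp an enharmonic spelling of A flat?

No

G## is pitch class 9; Ab is pitch class 8.
The pitch classes differ (9 vs. 8), so they are not enharmonic equivalents.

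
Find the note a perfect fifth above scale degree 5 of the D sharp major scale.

Scale degree 5 of D# major is A#.
A perfect fifth (7 semitones) above A# lands on the letter E, giving E#.

E#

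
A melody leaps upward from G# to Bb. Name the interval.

diminished third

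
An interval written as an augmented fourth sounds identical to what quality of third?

An augmented fourth spans 6 semitones.
A third spanning 6 semitones is doubly augmented (the major third is 4).

doubly augmented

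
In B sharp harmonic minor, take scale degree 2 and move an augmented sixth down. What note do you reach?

Scale degree 2 of B# harmonic minor is C##.
An augmented sixth (10 semitones) below C## lands on the letter E, giving E.

E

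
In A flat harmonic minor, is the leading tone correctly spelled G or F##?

Each scale degree takes a distinct letter name. Degree 7 of a scale on A must use the letter G.
G and F## are enharmonically the same pitch, but only G uses the letter G, so it is the correct spelling here.

G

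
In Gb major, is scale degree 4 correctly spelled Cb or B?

Cb

Each scale degree takes a distinct letter name. Degree 4 of a scale on G must use the letter C.
Cb and B are enharmonically the same pitch, but only Cb uses the letter C, so it is the correct spelling here.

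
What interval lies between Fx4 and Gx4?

major second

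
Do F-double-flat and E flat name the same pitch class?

Yes

Fbb is pitch class 3; Eb is pitch class 3.
All spellings map to pitch class 3, so they are enharmonically equivalent.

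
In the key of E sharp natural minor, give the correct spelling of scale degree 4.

The E# natural minor scale runs E# F## G# A# B# C# D#.
Degree 4 is A#.

A#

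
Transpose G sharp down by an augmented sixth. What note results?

Bb

G down a major sixth is Bb, so the target letter is B.
From G#, an augmented sixth is 10 semitones down: Bb.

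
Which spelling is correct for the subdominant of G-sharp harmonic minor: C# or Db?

C#

Each scale degree takes a distinct letter name. Degree 4 of a scale on G must use the letter C.
C# and Db are enharmonically the same pitch, but only C# uses the letter C, so it is the correct spelling here.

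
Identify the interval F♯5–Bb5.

diminished fourth

Counting letters F–G–A–B gives a fourth.
F#→Bb = 4 semitones, 1 narrower than the perfect fourth (5), so diminished.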